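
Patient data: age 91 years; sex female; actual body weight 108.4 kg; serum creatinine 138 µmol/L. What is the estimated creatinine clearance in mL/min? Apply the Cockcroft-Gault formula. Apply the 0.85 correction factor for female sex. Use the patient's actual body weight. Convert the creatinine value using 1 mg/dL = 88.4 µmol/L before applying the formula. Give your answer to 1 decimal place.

40.2 mL/min

SCr = 138 / 88.4 = 1.561 mg/dL
CrCl = (140 − 91) × 108.4 / (72 × 1.561) × 0.85 = 5311.6 / 112.39 × 0.85 ≈ 40.2 mL/min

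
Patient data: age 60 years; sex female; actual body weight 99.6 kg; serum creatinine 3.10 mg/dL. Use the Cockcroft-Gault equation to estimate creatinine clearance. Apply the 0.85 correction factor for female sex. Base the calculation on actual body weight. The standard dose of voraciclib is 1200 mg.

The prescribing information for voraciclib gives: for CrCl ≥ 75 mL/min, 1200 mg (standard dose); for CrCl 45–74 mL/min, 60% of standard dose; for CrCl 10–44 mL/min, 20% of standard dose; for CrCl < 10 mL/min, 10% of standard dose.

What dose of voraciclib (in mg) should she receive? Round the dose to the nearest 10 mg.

240 mg

CrCl = (140 − 60) × 99.6 / (72 × 3.1) × 0.85 = 7968.0 / 223.20 × 0.85 ≈ 30.3 mL/min
CrCl ≈ 30 mL/min → bracket 10–44 mL/min.
20% of 1200 mg = 240 mg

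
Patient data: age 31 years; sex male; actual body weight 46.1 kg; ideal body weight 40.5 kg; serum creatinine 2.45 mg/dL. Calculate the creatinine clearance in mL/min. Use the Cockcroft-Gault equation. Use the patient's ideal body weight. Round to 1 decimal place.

CrCl = (140 − 31) × 40.5 / (72 × 2.45) = 4414.5 / 176.40 ≈ 25.0 mL/min

25.0 mL/min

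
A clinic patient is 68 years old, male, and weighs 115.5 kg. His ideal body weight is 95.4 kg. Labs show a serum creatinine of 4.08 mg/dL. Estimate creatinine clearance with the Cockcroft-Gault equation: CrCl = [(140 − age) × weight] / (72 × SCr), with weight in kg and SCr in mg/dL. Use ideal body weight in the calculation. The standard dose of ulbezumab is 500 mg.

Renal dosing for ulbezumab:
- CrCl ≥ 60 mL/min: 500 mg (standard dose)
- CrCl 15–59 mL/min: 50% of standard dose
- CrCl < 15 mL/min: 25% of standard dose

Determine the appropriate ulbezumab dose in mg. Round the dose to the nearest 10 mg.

250 mg

CrCl = (140 − 68) × 95.4 / (72 × 4.08) = 6868.8 / 293.76 ≈ 23.4 mL/min
CrCl ≈ 23 mL/min → bracket 15–59 mL/min.
50% of 500 mg = 250 mg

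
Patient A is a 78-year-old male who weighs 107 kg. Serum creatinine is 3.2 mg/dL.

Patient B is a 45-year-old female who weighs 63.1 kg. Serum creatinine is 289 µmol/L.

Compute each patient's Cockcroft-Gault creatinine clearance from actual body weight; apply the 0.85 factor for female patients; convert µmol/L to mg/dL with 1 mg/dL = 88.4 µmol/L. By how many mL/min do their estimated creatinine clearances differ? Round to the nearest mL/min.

7 mL/min

Patient A: CrCl = (140 − 78) × 107 / (72 × 3.2) = 6634.0 / 230.40 ≈ 28.8 mL/min
Patient B: SCr = 289 / 88.4 = 3.269 mg/dL
Patient B: CrCl = (140 − 45) × 63.1 / (72 × 3.269) × 0.85 = 5994.5 / 235.37 × 0.85 ≈ 21.6 mL/min
|28.8 − 21.6| = 7.2 mL/min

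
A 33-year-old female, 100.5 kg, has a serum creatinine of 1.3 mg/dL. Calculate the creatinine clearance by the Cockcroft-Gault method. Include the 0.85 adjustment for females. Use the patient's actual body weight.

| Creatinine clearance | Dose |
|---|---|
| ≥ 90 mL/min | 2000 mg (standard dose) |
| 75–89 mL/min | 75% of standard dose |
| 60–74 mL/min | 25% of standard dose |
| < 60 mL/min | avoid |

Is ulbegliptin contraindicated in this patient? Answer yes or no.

CrCl = (140 − 33) × 100.5 / (72 × 1.3) × 0.85 = 10753.5 / 93.60 × 0.85 ≈ 97.7 mL/min
CrCl ≈ 98 mL/min, which is ≥ 60 mL/min.

no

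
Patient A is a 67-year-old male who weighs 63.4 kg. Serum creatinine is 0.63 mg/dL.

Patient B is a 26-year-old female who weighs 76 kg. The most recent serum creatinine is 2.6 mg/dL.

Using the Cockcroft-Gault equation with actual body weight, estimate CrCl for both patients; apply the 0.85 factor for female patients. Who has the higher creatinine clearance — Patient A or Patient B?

Patient A

Patient A: CrCl = (140 − 67) × 63.4 / (72 × 0.63) = 4628.2 / 45.36 ≈ 102.0 mL/min
Patient B: CrCl = (140 − 26) × 76 / (72 × 2.6) × 0.85 = 8664.0 / 187.20 × 0.85 ≈ 39.3 mL/min
102.0 vs 39.3 mL/min → Patient A is higher.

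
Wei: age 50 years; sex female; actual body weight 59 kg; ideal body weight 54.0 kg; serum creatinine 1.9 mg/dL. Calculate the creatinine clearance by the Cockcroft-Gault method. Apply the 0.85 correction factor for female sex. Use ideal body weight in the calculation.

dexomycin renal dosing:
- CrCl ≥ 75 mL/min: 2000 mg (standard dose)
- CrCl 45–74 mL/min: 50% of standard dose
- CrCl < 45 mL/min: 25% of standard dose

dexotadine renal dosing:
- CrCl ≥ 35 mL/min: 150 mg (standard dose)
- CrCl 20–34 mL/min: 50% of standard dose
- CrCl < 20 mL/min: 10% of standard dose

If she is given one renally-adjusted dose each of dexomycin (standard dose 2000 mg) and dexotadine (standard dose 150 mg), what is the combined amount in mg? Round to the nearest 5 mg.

575 mg

CrCl = (140 − 50) × 54 / (72 × 1.9) × 0.85 = 4860.0 / 136.80 × 0.85 ≈ 30.2 mL/min
CrCl ≈ 30 mL/min.
dexomycin: < 45 mL/min → 25% of 2000 mg = 500 mg.
dexotadine: 20–34 mL/min → 50% of 150 mg = 75 mg.
Total = 500 + 75 = 575 mg.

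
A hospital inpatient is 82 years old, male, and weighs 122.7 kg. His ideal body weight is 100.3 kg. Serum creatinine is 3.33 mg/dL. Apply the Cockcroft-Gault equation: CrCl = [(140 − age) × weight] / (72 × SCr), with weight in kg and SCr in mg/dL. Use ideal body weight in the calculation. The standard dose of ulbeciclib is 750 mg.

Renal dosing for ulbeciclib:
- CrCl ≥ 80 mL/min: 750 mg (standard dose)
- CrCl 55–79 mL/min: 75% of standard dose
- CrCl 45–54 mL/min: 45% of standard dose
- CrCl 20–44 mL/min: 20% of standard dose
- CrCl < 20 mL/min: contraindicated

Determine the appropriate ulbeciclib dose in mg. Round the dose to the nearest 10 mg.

CrCl = (140 − 82) × 100.3 / (72 × 3.33) = 5817.4 / 239.76 ≈ 24.3 mL/min
CrCl ≈ 24 mL/min → bracket 20–44 mL/min.
20% of 750 mg = 150 mg

150 mg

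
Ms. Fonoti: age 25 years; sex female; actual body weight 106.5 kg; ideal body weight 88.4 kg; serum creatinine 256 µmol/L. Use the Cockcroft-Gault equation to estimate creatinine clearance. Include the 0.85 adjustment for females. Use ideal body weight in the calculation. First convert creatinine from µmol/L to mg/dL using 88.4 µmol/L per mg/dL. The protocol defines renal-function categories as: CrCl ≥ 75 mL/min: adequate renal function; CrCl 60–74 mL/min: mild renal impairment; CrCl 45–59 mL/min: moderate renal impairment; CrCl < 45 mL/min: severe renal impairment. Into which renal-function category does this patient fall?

SCr = 256 / 88.4 = 2.896 mg/dL
CrCl = (140 − 25) × 88.4 / (72 × 2.896) × 0.85 = 10166.0 / 208.51 × 0.85 ≈ 41.4 mL/min
41 mL/min falls in the 'severe renal impairment' range.

severe renal impairment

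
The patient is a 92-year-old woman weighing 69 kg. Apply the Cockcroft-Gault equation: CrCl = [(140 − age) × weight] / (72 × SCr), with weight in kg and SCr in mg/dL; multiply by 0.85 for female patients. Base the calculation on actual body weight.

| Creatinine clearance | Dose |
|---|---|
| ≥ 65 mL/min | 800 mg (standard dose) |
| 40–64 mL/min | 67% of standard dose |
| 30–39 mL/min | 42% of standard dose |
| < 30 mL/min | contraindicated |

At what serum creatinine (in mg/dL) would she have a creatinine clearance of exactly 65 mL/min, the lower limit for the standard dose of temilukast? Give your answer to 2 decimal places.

0.60 mg/dL

Standard dose requires CrCl ≥ 65 mL/min.
Set (140 − 92) × 69 × 0.85 / (72 × SCr) = 65
SCr = (140 − 92) × 69 × 0.85 / (72 × 65) = 0.602 mg/dL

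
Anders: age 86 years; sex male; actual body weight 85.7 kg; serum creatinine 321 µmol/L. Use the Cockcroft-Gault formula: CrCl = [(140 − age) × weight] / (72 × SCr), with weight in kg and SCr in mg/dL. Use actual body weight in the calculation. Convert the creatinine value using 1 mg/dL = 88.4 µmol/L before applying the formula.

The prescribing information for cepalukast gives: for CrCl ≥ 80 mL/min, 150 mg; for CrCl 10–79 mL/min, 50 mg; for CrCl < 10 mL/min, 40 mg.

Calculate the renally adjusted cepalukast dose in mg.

50 mg

SCr = 321 / 88.4 = 3.631 mg/dL
CrCl = (140 − 86) × 85.7 / (72 × 3.631) = 4627.8 / 261.43 ≈ 17.7 mL/min
CrCl ≈ 18 mL/min → bracket 10–79 mL/min.
Dose for this bracket: 50 mg.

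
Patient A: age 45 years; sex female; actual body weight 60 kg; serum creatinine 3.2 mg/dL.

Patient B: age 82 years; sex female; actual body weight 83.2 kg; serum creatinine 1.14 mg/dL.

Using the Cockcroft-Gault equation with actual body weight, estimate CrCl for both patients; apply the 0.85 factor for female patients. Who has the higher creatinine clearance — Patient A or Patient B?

Patient B

Patient A: CrCl = (140 − 45) × 60 / (72 × 3.2) × 0.85 = 5700.0 / 230.40 × 0.85 ≈ 21.0 mL/min
Patient B: CrCl = (140 − 82) × 83.2 / (72 × 1.14) × 0.85 = 4825.6 / 82.08 × 0.85 ≈ 50.0 mL/min
21.0 vs 50.0 mL/min → Patient B is higher.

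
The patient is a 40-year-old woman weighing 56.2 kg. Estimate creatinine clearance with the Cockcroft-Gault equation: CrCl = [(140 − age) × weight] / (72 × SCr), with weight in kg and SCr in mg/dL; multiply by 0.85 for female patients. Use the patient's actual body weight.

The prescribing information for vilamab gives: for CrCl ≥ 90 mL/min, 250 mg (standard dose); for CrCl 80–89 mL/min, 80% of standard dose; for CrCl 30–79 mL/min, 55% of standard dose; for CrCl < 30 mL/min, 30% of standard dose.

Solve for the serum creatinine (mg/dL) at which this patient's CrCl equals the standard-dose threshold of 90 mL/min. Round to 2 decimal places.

Standard dose requires CrCl ≥ 90 mL/min.
Set (140 − 40) × 56.2 × 0.85 / (72 × SCr) = 90
SCr = (140 − 40) × 56.2 × 0.85 / (72 × 90) = 0.737 mg/dL

0.74 mg/dL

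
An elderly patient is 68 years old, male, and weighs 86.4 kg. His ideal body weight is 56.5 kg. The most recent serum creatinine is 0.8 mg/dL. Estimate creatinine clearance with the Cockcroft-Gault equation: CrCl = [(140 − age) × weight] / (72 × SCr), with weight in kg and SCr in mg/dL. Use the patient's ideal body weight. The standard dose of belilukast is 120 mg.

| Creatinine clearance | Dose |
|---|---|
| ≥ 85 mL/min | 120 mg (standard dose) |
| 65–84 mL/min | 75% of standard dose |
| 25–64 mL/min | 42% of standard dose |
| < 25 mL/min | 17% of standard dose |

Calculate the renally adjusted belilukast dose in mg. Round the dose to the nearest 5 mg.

CrCl = (140 − 68) × 56.5 / (72 × 0.8) = 4068.0 / 57.60 ≈ 70.6 mL/min
CrCl ≈ 71 mL/min → bracket 65–84 mL/min.
75% of 120 mg = 90 mg

90 mg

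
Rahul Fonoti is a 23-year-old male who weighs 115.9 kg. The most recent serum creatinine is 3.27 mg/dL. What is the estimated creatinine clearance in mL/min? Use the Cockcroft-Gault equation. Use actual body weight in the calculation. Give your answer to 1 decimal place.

CrCl = (140 − 23) × 115.9 / (72 × 3.27) = 13560.3 / 235.44 ≈ 57.6 mL/min

57.6 mL/min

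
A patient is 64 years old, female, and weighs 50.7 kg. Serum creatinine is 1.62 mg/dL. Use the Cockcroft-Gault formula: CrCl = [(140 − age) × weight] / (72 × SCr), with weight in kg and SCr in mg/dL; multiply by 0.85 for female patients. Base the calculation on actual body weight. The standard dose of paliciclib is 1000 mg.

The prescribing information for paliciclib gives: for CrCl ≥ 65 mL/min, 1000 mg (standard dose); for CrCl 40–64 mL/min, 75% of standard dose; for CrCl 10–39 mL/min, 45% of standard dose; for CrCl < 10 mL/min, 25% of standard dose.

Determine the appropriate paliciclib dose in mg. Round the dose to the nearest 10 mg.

450 mg

CrCl = (140 − 64) × 50.7 / (72 × 1.62) × 0.85 = 3853.2 / 116.64 × 0.85 ≈ 28.1 mL/min
CrCl ≈ 28 mL/min → bracket 10–39 mL/min.
45% of 1000 mg = 450 mg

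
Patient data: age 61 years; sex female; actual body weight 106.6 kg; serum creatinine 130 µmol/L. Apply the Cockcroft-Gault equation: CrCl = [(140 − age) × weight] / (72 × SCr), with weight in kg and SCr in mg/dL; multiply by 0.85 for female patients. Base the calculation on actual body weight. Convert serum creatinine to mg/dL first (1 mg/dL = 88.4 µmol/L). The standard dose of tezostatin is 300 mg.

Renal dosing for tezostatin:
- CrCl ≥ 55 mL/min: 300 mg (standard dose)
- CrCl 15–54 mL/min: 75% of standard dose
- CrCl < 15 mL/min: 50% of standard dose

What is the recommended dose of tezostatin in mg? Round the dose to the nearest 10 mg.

300 mg

SCr = 130 / 88.4 = 1.471 mg/dL
CrCl = (140 − 61) × 106.6 / (72 × 1.471) × 0.85 = 8421.4 / 105.91 × 0.85 ≈ 67.6 mL/min
CrCl ≈ 68 mL/min → bracket ≥ 55 mL/min.
100% of 300 mg = 300 mg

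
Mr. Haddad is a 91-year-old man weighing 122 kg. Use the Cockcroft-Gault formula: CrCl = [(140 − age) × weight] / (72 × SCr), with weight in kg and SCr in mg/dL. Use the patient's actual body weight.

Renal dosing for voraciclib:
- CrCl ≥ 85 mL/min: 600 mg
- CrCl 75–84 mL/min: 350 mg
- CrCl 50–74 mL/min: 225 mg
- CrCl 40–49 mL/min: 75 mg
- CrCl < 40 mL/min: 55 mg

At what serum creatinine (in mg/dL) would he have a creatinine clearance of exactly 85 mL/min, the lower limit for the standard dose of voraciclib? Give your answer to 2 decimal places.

0.98 mg/dL

Standard dose requires CrCl ≥ 85 mL/min.
Set (140 − 91) × 122 / (72 × SCr) = 85
SCr = (140 − 91) × 122 / (72 × 85) = 0.977 mg/dL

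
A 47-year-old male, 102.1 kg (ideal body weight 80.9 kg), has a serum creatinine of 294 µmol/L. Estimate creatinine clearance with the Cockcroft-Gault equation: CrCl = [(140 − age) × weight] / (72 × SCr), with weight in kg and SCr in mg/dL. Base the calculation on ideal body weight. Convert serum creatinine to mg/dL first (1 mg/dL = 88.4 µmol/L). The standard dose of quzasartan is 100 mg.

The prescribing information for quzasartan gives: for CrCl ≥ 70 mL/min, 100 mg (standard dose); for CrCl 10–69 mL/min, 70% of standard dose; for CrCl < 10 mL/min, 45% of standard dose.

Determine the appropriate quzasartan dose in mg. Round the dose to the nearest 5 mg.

SCr = 294 / 88.4 = 3.326 mg/dL
CrCl = (140 − 47) × 80.9 / (72 × 3.326) = 7523.7 / 239.47 ≈ 31.4 mL/min
CrCl ≈ 31 mL/min → bracket 10–69 mL/min.
70% of 100 mg = 70 mg

70 mg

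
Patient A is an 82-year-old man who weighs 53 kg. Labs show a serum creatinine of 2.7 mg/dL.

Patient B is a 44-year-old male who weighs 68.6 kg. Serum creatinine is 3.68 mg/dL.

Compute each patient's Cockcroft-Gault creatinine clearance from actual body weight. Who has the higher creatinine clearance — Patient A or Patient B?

Patient B

Patient A: CrCl = (140 − 82) × 53 / (72 × 2.7) = 3074.0 / 194.40 ≈ 15.8 mL/min
Patient B: CrCl = (140 − 44) × 68.6 / (72 × 3.68) = 6585.6 / 264.96 ≈ 24.9 mL/min
15.8 vs 24.9 mL/min → Patient B is higher.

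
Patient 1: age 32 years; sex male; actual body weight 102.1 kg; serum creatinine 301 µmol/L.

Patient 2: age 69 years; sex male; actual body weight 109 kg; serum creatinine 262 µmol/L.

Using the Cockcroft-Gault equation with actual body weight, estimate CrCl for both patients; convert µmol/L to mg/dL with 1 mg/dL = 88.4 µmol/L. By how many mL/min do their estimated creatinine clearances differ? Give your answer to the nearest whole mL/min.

9 mL/min

Patient 1: SCr = 301 / 88.4 = 3.405 mg/dL
Patient 1: CrCl = (140 − 32) × 102.1 / (72 × 3.405) = 11026.8 / 245.16 ≈ 45.0 mL/min
Patient 2: SCr = 262 / 88.4 = 2.964 mg/dL
Patient 2: CrCl = (140 − 69) × 109 / (72 × 2.964) = 7739.0 / 213.41 ≈ 36.3 mL/min
|45.0 − 36.3| = 8.7 mL/min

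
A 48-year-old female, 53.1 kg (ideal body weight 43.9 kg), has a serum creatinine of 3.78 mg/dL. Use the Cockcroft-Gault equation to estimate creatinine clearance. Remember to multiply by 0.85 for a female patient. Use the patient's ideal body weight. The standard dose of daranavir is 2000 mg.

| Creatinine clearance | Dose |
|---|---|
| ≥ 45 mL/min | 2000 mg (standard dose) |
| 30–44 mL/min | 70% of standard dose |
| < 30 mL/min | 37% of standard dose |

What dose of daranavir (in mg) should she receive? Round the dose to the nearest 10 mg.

CrCl = (140 − 48) × 43.9 / (72 × 3.78) × 0.85 = 4038.8 / 272.16 × 0.85 ≈ 12.6 mL/min
CrCl ≈ 13 mL/min → bracket < 30 mL/min.
37% of 2000 mg = 740 mg

740 mg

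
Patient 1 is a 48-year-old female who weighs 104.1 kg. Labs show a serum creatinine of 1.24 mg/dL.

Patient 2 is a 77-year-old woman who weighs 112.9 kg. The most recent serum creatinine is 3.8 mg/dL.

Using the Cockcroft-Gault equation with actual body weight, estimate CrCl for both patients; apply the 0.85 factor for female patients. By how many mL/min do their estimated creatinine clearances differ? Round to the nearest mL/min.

Patient 1: CrCl = (140 − 48) × 104.1 / (72 × 1.24) × 0.85 = 9577.2 / 89.28 × 0.85 ≈ 91.2 mL/min
Patient 2: CrCl = (140 − 77) × 112.9 / (72 × 3.8) × 0.85 = 7112.7 / 273.60 × 0.85 ≈ 22.1 mL/min
|91.2 − 22.1| = 69.1 mL/min

69 mL/min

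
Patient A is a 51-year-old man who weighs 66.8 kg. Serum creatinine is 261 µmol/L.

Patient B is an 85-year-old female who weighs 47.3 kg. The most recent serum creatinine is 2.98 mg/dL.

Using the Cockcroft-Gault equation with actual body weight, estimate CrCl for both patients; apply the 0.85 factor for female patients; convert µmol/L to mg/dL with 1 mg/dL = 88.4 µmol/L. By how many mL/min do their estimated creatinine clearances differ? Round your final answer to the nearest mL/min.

18 mL/min

Patient A: SCr = 261 / 88.4 = 2.952 mg/dL
Patient A: CrCl = (140 − 51) × 66.8 / (72 × 2.952) = 5945.2 / 212.54 ≈ 28.0 mL/min
Patient B: CrCl = (140 − 85) × 47.3 / (72 × 2.98) × 0.85 = 2601.5 / 214.56 × 0.85 ≈ 10.3 mL/min
|28.0 − 10.3| = 17.7 mL/min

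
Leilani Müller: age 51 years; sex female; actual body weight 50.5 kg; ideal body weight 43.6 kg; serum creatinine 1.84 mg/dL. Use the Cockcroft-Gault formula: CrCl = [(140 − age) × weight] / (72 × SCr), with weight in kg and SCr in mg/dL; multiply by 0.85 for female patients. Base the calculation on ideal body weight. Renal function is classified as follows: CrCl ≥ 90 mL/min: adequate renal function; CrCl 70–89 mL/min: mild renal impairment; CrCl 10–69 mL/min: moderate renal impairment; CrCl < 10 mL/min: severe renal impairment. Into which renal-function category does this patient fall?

CrCl = (140 − 51) × 43.6 / (72 × 1.84) × 0.85 = 3880.4 / 132.48 × 0.85 ≈ 24.9 mL/min
25 mL/min falls in the 'moderate renal impairment' range.

moderate renal impairment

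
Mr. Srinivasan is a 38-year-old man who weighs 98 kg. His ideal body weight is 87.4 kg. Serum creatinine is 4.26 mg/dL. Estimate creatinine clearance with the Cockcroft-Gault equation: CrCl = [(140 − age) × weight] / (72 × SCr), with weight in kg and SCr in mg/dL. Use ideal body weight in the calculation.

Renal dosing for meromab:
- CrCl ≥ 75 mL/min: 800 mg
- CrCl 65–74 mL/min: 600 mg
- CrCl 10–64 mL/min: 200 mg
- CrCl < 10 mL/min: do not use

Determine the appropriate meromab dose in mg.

CrCl = (140 − 38) × 87.4 / (72 × 4.26) = 8914.8 / 306.72 ≈ 29.1 mL/min
CrCl ≈ 29 mL/min → bracket 10–64 mL/min.
Dose for this bracket: 200 mg.

200 mg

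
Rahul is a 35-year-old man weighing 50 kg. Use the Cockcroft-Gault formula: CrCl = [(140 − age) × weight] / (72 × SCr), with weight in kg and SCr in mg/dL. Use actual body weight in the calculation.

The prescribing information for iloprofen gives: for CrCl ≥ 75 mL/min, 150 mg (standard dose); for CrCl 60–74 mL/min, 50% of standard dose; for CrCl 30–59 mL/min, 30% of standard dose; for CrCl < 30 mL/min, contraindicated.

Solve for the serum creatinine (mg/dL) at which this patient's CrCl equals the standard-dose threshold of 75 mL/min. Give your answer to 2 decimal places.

Standard dose requires CrCl ≥ 75 mL/min.
Set (140 − 35) × 50 / (72 × SCr) = 75
SCr = (140 − 35) × 50 / (72 × 75) = 0.972 mg/dL

0.97 mg/dL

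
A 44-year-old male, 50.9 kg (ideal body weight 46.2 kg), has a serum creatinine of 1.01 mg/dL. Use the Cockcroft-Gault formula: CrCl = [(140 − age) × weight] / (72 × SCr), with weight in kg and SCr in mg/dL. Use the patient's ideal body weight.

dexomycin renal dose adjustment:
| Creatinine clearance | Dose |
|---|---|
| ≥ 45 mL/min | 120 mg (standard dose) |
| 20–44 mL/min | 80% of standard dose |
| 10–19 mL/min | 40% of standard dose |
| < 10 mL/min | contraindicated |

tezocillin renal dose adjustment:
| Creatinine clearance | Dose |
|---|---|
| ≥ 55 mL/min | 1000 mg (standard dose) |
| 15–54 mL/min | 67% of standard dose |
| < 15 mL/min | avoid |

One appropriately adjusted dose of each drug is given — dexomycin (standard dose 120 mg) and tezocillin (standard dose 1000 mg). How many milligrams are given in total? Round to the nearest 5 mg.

CrCl = (140 − 44) × 46.2 / (72 × 1.01) = 4435.2 / 72.72 ≈ 61.0 mL/min
CrCl ≈ 61 mL/min.
dexomycin: ≥ 45 mL/min → 100% of 120 mg = 120 mg.
tezocillin: ≥ 55 mL/min → 100% of 1000 mg = 1000 mg.
Total = 120 + 1000 = 1120 mg.

1120 mg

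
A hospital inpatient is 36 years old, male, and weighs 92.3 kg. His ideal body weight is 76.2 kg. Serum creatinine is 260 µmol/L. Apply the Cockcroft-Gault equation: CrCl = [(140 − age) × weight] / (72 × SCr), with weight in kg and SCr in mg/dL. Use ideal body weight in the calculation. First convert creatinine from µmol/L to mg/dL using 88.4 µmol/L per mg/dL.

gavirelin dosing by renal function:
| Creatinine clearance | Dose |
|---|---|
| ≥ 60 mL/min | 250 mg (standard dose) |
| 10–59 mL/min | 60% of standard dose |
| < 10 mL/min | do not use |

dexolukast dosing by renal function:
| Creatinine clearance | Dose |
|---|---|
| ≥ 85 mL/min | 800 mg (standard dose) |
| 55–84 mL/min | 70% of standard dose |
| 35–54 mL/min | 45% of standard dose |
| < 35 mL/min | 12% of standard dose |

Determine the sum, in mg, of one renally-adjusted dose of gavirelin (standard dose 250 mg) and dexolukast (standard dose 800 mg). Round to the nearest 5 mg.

SCr = 260 / 88.4 = 2.941 mg/dL
CrCl = (140 − 36) × 76.2 / (72 × 2.941) = 7924.8 / 211.75 ≈ 37.4 mL/min
CrCl ≈ 37 mL/min.
gavirelin: 10–59 mL/min → 60% of 250 mg = 150 mg.
dexolukast: 35–54 mL/min → 45% of 800 mg = 360 mg.
Total = 150 + 360 = 510 mg.

510 mg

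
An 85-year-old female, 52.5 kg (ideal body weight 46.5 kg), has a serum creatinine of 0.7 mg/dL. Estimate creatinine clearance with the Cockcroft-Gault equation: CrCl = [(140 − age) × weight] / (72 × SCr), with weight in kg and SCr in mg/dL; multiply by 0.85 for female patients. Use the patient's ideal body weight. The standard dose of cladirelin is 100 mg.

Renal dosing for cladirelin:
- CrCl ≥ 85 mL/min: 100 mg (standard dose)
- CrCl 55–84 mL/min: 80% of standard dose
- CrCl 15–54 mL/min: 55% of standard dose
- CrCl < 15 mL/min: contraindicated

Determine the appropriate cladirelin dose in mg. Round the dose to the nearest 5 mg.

55 mg

CrCl = (140 − 85) × 46.5 / (72 × 0.7) × 0.85 = 2557.5 / 50.40 × 0.85 ≈ 43.1 mL/min
CrCl ≈ 43 mL/min → bracket 15–54 mL/min.
55% of 100 mg = 55 mg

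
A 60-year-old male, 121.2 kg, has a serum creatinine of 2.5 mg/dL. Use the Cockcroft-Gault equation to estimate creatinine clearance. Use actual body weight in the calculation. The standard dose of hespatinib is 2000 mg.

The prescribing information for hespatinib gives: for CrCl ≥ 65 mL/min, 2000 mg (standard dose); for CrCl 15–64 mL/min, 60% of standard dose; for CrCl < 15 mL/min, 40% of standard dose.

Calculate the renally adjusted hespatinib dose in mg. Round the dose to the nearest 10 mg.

CrCl = (140 − 60) × 121.2 / (72 × 2.5) = 9696.0 / 180.00 ≈ 53.9 mL/min
CrCl ≈ 54 mL/min → bracket 15–64 mL/min.
60% of 2000 mg = 1200 mg

1200 mg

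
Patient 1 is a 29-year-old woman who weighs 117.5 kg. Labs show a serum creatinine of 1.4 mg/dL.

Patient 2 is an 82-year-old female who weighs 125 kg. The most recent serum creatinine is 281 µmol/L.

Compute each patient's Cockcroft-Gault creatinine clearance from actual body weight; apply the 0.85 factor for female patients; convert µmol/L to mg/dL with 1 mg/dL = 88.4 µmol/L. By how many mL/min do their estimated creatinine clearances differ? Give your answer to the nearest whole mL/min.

Patient 1: CrCl = (140 − 29) × 117.5 / (72 × 1.4) × 0.85 = 13042.5 / 100.80 × 0.85 ≈ 110.0 mL/min
Patient 2: SCr = 281 / 88.4 = 3.179 mg/dL
Patient 2: CrCl = (140 − 82) × 125 / (72 × 3.179) × 0.85 = 7250.0 / 228.89 × 0.85 ≈ 26.9 mL/min
|110.0 − 26.9| = 83.1 mL/min

83 mL/min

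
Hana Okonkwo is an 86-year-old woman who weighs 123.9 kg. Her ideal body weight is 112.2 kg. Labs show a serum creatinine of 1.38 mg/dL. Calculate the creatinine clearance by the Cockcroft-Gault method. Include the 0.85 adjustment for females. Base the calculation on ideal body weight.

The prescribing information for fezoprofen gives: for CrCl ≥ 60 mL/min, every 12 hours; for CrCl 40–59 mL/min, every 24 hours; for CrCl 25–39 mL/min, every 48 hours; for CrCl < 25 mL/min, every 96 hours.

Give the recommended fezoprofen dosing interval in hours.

CrCl = (140 − 86) × 112.2 / (72 × 1.38) × 0.85 = 6058.8 / 99.36 × 0.85 ≈ 51.8 mL/min
CrCl ≈ 52 mL/min → bracket 40–59 mL/min → every 24 hours.

every 24 hours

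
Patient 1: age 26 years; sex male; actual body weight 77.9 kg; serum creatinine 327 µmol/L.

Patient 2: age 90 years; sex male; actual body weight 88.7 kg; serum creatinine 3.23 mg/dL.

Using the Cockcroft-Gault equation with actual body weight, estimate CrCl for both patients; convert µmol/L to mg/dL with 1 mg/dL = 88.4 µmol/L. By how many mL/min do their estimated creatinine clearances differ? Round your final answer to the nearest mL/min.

14 mL/min

Patient 1: SCr = 327 / 88.4 = 3.699 mg/dL
Patient 1: CrCl = (140 − 26) × 77.9 / (72 × 3.699) = 8880.6 / 266.33 ≈ 33.3 mL/min
Patient 2: CrCl = (140 − 90) × 88.7 / (72 × 3.23) = 4435.0 / 232.56 ≈ 19.1 mL/min
|33.3 − 19.1| = 14.2 mL/min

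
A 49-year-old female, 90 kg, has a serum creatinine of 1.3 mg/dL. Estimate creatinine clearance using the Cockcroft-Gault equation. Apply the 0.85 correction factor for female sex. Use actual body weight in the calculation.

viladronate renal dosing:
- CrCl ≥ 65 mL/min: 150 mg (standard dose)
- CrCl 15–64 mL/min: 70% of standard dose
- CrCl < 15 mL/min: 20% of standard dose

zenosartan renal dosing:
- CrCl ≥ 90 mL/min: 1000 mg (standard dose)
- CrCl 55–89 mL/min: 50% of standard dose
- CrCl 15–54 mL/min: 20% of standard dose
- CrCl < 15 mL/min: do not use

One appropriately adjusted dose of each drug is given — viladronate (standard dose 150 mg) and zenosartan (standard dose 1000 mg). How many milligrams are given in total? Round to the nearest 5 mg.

650 mg

CrCl = (140 − 49) × 90 / (72 × 1.3) × 0.85 = 8190.0 / 93.60 × 0.85 ≈ 74.4 mL/min
CrCl ≈ 74 mL/min.
viladronate: ≥ 65 mL/min → 100% of 150 mg = 150 mg.
zenosartan: 55–89 mL/min → 50% of 1000 mg = 500 mg.
Total = 150 + 500 = 650 mg.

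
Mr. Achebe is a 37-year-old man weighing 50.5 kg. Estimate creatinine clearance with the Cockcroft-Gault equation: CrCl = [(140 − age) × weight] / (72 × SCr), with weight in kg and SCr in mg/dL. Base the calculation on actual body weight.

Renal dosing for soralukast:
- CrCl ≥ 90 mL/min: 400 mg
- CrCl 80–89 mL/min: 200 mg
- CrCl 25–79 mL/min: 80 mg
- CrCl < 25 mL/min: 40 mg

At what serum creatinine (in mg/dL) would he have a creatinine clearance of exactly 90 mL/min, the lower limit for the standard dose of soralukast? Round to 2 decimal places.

Standard dose requires CrCl ≥ 90 mL/min.
Set (140 − 37) × 50.5 / (72 × SCr) = 90
SCr = (140 − 37) × 50.5 / (72 × 90) = 0.803 mg/dL

0.80 mg/dL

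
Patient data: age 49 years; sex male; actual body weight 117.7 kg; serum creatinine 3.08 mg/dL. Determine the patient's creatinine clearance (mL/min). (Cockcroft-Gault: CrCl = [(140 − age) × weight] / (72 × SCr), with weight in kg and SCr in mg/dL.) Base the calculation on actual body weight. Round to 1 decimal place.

CrCl = (140 − 49) × 117.7 / (72 × 3.08) = 10710.7 / 221.76 ≈ 48.3 mL/min

48.3 mL/min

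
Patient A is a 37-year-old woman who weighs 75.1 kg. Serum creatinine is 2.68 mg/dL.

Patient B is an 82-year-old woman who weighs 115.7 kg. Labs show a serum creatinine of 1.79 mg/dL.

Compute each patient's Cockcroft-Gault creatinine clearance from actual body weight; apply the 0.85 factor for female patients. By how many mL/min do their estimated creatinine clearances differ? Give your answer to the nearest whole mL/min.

10 mL/min

Patient A: CrCl = (140 − 37) × 75.1 / (72 × 2.68) × 0.85 = 7735.3 / 192.96 × 0.85 ≈ 34.1 mL/min
Patient B: CrCl = (140 − 82) × 115.7 / (72 × 1.79) × 0.85 = 6710.6 / 128.88 × 0.85 ≈ 44.3 mL/min
|34.1 − 44.3| = 10.2 mL/min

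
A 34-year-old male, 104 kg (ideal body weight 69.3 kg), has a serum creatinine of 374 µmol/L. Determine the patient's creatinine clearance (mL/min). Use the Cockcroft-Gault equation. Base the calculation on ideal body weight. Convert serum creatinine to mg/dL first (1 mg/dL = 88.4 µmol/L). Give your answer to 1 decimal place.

SCr = 374 / 88.4 = 4.231 mg/dL
CrCl = (140 − 34) × 69.3 / (72 × 4.231) = 7345.8 / 304.63 ≈ 24.1 mL/min

24.1 mL/min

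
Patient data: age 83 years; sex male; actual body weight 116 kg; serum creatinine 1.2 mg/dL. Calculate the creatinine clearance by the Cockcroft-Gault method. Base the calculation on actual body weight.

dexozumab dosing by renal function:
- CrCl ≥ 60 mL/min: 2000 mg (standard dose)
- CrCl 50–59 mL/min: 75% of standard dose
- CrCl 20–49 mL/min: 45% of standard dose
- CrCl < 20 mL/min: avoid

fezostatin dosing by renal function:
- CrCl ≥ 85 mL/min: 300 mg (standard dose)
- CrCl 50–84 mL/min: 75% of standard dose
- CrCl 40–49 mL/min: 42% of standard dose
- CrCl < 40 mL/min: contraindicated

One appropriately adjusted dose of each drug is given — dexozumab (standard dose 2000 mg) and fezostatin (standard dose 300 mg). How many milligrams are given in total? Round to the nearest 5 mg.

CrCl = (140 − 83) × 116 / (72 × 1.2) = 6612.0 / 86.40 ≈ 76.5 mL/min
CrCl ≈ 77 mL/min.
dexozumab: ≥ 60 mL/min → 100% of 2000 mg = 2000 mg.
fezostatin: 50–84 mL/min → 75% of 300 mg = 225 mg.
Total = 2000 + 225 = 2225 mg.

2225 mg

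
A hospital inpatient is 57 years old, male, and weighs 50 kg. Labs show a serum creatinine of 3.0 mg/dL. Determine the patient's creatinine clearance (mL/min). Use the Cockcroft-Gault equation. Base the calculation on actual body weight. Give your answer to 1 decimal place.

19.2 mL/min

CrCl = (140 − 57) × 50 / (72 × 3) = 4150.0 / 216.00 ≈ 19.2 mL/min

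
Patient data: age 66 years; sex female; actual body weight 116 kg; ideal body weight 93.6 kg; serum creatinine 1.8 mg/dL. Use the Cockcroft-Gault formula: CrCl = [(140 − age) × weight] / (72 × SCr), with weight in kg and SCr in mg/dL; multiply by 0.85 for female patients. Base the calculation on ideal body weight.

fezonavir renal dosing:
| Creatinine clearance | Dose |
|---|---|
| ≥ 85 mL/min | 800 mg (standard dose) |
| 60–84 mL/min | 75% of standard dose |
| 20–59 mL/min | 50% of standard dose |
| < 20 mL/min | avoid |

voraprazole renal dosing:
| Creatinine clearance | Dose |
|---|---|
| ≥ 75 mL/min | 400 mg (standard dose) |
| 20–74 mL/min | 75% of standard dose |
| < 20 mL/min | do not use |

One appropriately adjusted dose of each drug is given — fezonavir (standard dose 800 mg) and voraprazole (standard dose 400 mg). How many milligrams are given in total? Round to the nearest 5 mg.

700 mg

CrCl = (140 − 66) × 93.6 / (72 × 1.8) × 0.85 = 6926.4 / 129.60 × 0.85 ≈ 45.4 mL/min
CrCl ≈ 45 mL/min.
fezonavir: 20–59 mL/min → 50% of 800 mg = 400 mg.
voraprazole: 20–74 mL/min → 75% of 400 mg = 300 mg.
Total = 400 + 300 = 700 mg.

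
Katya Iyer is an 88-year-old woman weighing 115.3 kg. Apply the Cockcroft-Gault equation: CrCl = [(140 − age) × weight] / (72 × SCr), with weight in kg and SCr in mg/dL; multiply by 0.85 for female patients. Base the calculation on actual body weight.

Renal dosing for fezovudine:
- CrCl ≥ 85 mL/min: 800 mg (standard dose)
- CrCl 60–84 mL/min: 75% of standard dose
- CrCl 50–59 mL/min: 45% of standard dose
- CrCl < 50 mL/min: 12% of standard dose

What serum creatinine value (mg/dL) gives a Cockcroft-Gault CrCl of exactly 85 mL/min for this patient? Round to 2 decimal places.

0.83 mg/dL

Standard dose requires CrCl ≥ 85 mL/min.
Set (140 − 88) × 115.3 × 0.85 / (72 × SCr) = 85
SCr = (140 − 88) × 115.3 × 0.85 / (72 × 85) = 0.833 mg/dL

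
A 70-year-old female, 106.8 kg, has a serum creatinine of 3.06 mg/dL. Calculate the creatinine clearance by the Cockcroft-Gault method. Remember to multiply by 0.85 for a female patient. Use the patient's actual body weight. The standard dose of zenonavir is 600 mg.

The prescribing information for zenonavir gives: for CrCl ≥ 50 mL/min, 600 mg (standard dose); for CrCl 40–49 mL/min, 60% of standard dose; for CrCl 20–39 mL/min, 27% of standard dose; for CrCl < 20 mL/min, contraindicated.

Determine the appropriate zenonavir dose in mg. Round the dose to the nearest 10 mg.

160 mg

CrCl = (140 − 70) × 106.8 / (72 × 3.06) × 0.85 = 7476.0 / 220.32 × 0.85 ≈ 28.8 mL/min
CrCl ≈ 29 mL/min → bracket 20–39 mL/min.
27% of 600 mg = 162 mg → 160 mg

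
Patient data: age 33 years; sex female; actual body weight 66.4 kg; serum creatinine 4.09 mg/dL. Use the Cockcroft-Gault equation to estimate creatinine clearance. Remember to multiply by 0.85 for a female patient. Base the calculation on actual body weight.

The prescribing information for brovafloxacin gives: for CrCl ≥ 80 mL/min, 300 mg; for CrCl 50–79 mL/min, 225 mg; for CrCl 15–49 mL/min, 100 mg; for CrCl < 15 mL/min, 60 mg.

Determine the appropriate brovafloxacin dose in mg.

100 mg

CrCl = (140 − 33) × 66.4 / (72 × 4.09) × 0.85 = 7104.8 / 294.48 × 0.85 ≈ 20.5 mL/min
CrCl ≈ 21 mL/min → bracket 15–49 mL/min.
Dose for this bracket: 100 mg.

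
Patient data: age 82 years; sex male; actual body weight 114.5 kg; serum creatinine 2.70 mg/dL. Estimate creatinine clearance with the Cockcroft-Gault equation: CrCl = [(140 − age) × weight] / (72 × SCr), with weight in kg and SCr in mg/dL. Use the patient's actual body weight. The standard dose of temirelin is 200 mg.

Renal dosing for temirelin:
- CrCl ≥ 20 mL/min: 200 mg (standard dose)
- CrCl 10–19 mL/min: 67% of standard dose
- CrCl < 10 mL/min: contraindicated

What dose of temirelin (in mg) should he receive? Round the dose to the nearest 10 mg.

200 mg

CrCl = (140 − 82) × 114.5 / (72 × 2.7) = 6641.0 / 194.40 ≈ 34.2 mL/min
CrCl ≈ 34 mL/min → bracket ≥ 20 mL/min.
100% of 200 mg = 200 mg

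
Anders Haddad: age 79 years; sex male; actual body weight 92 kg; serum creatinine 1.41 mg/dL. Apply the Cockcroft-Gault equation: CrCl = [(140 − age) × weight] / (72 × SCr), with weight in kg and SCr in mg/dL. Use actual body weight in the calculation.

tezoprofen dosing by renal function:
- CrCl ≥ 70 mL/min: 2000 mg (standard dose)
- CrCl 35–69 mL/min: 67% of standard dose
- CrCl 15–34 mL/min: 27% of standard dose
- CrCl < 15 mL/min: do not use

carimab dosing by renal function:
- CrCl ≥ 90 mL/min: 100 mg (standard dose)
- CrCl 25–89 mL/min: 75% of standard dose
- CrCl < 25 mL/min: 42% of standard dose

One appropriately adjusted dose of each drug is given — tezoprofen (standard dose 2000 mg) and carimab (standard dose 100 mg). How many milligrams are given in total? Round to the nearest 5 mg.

1415 mg

CrCl = (140 − 79) × 92 / (72 × 1.41) = 5612.0 / 101.52 ≈ 55.3 mL/min
CrCl ≈ 55 mL/min.
tezoprofen: 35–69 mL/min → 67% of 2000 mg = 1340 mg.
carimab: 25–89 mL/min → 75% of 100 mg = 75 mg.
Total = 1340 + 75 = 1415 mg.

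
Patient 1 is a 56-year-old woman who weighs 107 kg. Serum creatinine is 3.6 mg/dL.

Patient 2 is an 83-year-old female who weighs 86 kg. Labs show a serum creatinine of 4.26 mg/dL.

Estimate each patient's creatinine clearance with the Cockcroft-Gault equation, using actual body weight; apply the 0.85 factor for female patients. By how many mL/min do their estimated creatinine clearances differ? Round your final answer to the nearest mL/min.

16 mL/min

Patient 1: CrCl = (140 − 56) × 107 / (72 × 3.6) × 0.85 = 8988.0 / 259.20 × 0.85 ≈ 29.5 mL/min
Patient 2: CrCl = (140 − 83) × 86 / (72 × 4.26) × 0.85 = 4902.0 / 306.72 × 0.85 ≈ 13.6 mL/min
|29.5 − 13.6| = 15.9 mL/min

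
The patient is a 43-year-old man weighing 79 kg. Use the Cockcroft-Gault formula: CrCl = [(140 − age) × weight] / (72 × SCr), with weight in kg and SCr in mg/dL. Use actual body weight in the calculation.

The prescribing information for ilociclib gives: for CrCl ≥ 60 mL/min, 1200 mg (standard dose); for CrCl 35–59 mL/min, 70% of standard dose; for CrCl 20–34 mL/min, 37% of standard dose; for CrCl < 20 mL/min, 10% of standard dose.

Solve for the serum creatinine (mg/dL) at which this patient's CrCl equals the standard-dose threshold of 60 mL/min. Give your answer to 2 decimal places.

Standard dose requires CrCl ≥ 60 mL/min.
Set (140 − 43) × 79 / (72 × SCr) = 60
SCr = (140 − 43) × 79 / (72 × 60) = 1.774 mg/dL

1.77 mg/dL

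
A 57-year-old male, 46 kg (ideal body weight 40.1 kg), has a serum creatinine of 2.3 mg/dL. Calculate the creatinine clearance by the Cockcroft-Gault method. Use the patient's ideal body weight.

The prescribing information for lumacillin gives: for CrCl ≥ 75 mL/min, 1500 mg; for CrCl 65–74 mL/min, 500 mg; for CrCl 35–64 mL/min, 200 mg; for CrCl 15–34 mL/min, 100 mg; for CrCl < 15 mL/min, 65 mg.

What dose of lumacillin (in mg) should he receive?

100 mg

CrCl = (140 − 57) × 40.1 / (72 × 2.3) = 3328.3 / 165.60 ≈ 20.1 mL/min
CrCl ≈ 20 mL/min → bracket 15–34 mL/min.
Dose for this bracket: 100 mg.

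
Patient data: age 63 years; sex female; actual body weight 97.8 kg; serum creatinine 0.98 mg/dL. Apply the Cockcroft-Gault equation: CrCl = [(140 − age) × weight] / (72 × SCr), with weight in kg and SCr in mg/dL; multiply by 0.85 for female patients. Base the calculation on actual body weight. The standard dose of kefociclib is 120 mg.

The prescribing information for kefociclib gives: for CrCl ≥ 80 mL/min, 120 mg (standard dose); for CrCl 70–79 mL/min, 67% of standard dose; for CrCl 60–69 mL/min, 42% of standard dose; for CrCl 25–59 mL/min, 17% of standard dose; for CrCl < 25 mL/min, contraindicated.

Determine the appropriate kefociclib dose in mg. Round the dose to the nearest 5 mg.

CrCl = (140 − 63) × 97.8 / (72 × 0.98) × 0.85 = 7530.6 / 70.56 × 0.85 ≈ 90.7 mL/min
CrCl ≈ 91 mL/min → bracket ≥ 80 mL/min.
100% of 120 mg = 120 mg

120 mg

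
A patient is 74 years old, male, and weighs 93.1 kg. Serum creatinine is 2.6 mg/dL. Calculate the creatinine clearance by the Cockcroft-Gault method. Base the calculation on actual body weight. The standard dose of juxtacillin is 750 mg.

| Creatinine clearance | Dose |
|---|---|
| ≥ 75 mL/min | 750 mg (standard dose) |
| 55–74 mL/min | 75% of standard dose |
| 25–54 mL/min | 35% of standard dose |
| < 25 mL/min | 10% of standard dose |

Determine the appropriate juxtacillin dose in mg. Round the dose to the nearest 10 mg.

CrCl = (140 − 74) × 93.1 / (72 × 2.6) = 6144.6 / 187.20 ≈ 32.8 mL/min
CrCl ≈ 33 mL/min → bracket 25–54 mL/min.
35% of 750 mg = 262.5 mg → 260 mg

260 mg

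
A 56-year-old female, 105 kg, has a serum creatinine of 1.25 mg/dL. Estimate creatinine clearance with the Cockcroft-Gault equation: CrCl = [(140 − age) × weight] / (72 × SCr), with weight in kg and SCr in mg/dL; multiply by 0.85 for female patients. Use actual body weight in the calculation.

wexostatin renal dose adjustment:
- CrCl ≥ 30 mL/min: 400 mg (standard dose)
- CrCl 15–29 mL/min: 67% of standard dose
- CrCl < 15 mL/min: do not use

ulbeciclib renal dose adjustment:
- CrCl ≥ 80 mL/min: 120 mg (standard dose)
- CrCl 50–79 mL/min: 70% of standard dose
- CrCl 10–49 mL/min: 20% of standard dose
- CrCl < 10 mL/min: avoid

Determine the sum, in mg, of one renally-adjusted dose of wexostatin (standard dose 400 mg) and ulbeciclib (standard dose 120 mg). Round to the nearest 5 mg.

520 mg

CrCl = (140 − 56) × 105 / (72 × 1.25) × 0.85 = 8820.0 / 90.00 × 0.85 ≈ 83.3 mL/min
CrCl ≈ 83 mL/min.
wexostatin: ≥ 30 mL/min → 100% of 400 mg = 400 mg.
ulbeciclib: ≥ 80 mL/min → 100% of 120 mg = 120 mg.
Total = 400 + 120 = 520 mg.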